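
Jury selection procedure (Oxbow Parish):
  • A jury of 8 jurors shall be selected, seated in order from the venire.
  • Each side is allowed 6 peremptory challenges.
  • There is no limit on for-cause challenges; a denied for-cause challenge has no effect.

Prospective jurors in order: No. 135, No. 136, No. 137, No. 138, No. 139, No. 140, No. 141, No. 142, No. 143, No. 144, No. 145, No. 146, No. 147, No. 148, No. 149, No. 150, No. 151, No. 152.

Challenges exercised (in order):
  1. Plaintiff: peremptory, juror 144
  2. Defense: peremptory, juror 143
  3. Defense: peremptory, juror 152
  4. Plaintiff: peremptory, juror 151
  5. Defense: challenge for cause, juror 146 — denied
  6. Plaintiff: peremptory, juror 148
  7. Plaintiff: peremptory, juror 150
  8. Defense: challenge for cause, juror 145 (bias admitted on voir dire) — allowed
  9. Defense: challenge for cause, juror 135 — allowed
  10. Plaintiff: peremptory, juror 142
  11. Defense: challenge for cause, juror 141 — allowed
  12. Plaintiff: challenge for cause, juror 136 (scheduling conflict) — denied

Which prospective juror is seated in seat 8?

Removed: #135, #141, #142, #143, #144, #145, #148, #150, #151, #152. (#136, #146 stay — for-cause denied.)
Seating in order: seats 1–8 → #136, #137, #138, #139, #140, #146, #147, #149.
So seat 8 is #149.

149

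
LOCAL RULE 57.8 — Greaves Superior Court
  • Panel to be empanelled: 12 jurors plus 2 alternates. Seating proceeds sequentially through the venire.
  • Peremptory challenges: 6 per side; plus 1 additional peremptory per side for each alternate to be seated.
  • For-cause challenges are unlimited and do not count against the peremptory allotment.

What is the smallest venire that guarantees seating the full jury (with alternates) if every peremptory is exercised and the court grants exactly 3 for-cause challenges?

33

Seats to fill: 12 + 2 alternates = 14.
Peremptories: 6 + 1×2 = 8 per side × 2 sides = 16.
For-cause removals: 3.
Minimum venire: 14 + 16 + 3 = 33.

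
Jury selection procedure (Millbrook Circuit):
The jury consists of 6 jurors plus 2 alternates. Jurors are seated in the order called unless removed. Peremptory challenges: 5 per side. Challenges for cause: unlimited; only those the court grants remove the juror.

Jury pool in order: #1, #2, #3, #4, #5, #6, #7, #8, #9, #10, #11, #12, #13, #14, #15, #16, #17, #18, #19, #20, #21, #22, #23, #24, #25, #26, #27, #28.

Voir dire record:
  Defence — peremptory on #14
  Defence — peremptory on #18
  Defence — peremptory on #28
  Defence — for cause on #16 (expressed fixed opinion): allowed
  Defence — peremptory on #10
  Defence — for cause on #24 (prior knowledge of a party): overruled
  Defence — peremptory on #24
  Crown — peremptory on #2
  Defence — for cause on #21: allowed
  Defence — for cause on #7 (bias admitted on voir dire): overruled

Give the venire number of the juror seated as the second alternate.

9

Removed: #2, #10, #14, #16, #18, #21, #24, #28. (#7 stays — for-cause denied.)
Seating in order: seats 1–6 → #1, #3, #4, #5, #6, #7; alternates → #8, #9.
So alternate 2 is #9.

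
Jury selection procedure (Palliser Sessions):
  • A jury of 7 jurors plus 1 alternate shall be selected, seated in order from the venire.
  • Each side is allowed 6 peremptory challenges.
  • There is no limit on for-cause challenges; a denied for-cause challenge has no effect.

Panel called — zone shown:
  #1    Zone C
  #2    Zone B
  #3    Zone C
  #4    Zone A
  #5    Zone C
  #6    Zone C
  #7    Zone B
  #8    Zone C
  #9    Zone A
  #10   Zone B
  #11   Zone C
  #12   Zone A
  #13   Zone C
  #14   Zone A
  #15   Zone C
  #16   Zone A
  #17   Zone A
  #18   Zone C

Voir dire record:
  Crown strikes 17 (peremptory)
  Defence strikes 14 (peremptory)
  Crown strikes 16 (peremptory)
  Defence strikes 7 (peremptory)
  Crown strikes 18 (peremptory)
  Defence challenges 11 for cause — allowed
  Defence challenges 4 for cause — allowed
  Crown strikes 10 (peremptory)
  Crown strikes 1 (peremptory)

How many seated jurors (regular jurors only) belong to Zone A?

2

Removed: #1, #4, #7, #10, #11, #14, #16, #17, #18.
Seated jurors 1–7: #2, #3, #5, #6, #8, #9, #12 (alternates #13 not counted).
Of those, in Zone A: #9, #12 → 2.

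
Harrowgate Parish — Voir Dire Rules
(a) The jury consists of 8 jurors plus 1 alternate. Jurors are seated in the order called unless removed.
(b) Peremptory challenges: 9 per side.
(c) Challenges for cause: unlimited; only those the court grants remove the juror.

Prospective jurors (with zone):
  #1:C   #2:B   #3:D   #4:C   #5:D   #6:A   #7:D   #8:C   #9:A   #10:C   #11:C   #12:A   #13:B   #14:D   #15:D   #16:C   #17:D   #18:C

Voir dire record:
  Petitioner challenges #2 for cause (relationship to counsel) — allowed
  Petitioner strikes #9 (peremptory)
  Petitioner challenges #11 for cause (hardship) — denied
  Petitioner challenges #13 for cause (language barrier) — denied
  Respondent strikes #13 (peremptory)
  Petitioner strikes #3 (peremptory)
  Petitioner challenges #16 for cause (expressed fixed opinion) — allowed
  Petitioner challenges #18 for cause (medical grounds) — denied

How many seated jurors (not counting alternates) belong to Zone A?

1

Removed: #2, #3, #9, #13, #16.
Seated jurors 1–8: #1, #4, #5, #6, #7, #8, #10, #11 (alternates #12 not counted).
Of those, in Zone A: #6 → 1.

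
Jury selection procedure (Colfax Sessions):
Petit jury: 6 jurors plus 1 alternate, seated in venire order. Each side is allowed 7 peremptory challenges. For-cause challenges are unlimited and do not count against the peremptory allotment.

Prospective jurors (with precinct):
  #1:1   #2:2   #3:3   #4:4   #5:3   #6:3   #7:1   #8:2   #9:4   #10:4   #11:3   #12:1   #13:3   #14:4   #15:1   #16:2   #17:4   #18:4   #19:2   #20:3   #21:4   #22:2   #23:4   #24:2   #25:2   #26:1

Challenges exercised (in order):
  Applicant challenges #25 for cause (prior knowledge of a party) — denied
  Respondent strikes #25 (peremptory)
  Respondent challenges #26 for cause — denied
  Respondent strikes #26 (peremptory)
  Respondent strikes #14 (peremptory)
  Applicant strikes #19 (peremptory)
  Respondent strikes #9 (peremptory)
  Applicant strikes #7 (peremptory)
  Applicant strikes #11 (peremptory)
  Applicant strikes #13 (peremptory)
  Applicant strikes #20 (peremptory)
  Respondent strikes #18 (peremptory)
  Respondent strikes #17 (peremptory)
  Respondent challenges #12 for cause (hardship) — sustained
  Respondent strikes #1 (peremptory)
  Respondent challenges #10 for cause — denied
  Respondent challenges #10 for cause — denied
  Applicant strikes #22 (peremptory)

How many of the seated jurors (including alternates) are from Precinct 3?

Removed: #1, #7, #9, #11, #12, #13, #14, #17, #18, #19, #20, #22, #25, #26.
Seated (7 incl. alternates): #2, #3, #4, #5, #6, #8, #10.
Of those, in Precinct 3: #3, #5, #6 → 3.

3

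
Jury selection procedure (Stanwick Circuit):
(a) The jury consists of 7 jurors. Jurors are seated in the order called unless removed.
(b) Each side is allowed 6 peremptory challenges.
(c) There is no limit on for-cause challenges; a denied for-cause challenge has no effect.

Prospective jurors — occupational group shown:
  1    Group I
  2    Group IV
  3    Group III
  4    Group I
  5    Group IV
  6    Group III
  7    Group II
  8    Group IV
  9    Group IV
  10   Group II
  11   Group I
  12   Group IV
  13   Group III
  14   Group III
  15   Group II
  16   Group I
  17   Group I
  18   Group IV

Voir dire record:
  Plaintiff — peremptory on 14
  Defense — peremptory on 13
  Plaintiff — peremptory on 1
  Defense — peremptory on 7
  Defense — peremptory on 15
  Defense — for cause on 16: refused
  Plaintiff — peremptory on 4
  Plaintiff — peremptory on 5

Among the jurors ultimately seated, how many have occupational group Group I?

Removed: #1, #4, #5, #7, #13, #14, #15.
Seated jurors 1–7: #2, #3, #6, #8, #9, #10, #11.
Of those, in Group I: #11 → 1.

1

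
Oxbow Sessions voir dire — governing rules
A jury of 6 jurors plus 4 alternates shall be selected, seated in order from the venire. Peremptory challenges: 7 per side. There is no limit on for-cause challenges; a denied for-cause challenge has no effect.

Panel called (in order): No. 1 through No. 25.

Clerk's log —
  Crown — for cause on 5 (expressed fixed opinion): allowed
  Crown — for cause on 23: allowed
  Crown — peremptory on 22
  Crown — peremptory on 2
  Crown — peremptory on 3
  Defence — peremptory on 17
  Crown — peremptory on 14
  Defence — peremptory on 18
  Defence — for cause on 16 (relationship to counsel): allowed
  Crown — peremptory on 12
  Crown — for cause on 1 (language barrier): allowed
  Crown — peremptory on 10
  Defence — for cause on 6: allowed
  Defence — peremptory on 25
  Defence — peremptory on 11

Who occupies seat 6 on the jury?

15

Removed: #1, #2, #3, #5, #6, #10, #11, #12, #14, #16, #17, #18, #22, #23, #25.
Seating in order: seats 1–6 → #4, #7, #8, #9, #13, #15; alternates → #19, #20, #21, #24.
So seat 6 is #15.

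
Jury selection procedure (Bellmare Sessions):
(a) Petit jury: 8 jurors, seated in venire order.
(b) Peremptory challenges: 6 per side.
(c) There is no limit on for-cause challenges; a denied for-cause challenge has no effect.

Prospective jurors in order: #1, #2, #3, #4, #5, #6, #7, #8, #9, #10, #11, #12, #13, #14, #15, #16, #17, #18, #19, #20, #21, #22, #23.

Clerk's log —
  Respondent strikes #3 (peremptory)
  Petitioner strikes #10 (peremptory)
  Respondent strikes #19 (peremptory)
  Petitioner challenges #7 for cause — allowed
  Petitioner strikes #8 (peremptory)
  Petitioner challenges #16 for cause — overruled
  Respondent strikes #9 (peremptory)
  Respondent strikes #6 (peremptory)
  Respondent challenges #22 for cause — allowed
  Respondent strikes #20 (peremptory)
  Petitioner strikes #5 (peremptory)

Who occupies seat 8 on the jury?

Removed: #3, #5, #6, #7, #8, #9, #10, #19, #20, #22. (#16 stays — for-cause denied.)
Seating in order: seats 1–8 → #1, #2, #4, #11, #12, #13, #14, #15.
So seat 8 is #15.

15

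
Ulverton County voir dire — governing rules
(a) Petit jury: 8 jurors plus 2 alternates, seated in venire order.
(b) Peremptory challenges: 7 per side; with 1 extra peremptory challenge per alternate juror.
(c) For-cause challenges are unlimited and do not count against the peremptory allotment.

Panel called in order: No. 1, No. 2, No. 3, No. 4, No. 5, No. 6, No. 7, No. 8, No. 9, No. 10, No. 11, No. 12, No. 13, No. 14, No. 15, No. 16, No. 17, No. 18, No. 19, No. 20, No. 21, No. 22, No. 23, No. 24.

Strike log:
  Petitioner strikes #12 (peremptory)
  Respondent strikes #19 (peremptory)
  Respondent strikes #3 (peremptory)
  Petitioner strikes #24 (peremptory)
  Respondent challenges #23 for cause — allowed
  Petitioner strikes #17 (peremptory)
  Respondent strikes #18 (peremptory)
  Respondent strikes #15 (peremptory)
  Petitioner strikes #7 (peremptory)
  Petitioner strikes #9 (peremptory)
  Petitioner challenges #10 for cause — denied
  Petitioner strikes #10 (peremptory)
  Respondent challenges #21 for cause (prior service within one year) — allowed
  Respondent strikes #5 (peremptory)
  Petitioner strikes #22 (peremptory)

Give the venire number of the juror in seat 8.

Removed: #3, #5, #7, #9, #10, #12, #15, #17, #18, #19, #21, #22, #23, #24.
Seating in order: seats 1–8 → #1, #2, #4, #6, #8, #11, #13, #14; alternates → #16, #20.
So seat 8 is #14.

14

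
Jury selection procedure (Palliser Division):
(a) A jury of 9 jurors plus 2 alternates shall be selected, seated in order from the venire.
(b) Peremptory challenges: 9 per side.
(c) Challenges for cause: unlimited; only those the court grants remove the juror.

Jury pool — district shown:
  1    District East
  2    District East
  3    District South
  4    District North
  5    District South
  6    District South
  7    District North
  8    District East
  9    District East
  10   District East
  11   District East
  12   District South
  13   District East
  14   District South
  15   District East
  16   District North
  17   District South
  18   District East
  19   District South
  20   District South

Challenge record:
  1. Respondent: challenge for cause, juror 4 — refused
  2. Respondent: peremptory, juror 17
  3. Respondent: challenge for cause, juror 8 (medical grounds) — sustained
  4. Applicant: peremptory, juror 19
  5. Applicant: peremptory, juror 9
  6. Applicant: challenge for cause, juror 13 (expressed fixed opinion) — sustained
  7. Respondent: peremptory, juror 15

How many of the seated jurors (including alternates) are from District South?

5

Removed: #8, #9, #13, #15, #17, #19.
Seated (11 incl. alternates): #1, #2, #3, #4, #5, #6, #7, #10, #11, #12, #14.
Of those, in District South: #3, #5, #6, #12, #14 → 5.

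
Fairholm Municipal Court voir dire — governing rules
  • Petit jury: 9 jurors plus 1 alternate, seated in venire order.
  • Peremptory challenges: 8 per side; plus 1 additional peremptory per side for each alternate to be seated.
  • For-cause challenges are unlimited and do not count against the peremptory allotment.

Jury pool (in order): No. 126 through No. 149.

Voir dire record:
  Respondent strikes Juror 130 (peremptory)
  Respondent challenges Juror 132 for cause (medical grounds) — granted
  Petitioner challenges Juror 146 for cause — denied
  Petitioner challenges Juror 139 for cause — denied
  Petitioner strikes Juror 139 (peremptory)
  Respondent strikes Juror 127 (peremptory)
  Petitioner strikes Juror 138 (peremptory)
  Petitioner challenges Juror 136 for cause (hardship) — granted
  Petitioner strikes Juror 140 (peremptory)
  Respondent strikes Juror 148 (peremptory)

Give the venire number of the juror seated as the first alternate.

Removed: #127, #130, #132, #136, #138, #139, #140, #148. (#146 stays — for-cause denied.)
Filling seats in venire order through position 10: #126, #128, #129, #131, #133, #134, #135, #137, #141, #142.
So alternate 1 is #142.

142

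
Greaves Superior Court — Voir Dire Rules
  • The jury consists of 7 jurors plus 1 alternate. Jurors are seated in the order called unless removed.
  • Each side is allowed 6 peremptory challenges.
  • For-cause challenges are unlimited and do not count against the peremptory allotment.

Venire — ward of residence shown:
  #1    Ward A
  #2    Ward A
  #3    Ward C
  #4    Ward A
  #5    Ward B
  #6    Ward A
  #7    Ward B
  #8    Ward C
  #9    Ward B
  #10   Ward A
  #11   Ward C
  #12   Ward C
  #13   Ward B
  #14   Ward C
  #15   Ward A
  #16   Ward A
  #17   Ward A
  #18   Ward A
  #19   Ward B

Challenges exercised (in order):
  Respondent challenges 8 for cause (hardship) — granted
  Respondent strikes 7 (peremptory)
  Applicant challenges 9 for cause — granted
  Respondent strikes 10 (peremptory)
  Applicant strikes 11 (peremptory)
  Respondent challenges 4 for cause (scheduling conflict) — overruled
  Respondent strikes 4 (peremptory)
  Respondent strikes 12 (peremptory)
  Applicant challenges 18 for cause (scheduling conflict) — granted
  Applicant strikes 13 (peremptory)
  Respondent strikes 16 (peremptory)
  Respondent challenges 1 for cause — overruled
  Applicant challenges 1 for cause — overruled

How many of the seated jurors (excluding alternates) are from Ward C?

2

Removed: #4, #7, #8, #9, #10, #11, #12, #13, #16, #18.
Seated jurors 1–7: #1, #2, #3, #5, #6, #14, #15 (alternates #17 not counted).
Of those, in Ward C: #3, #14 → 2.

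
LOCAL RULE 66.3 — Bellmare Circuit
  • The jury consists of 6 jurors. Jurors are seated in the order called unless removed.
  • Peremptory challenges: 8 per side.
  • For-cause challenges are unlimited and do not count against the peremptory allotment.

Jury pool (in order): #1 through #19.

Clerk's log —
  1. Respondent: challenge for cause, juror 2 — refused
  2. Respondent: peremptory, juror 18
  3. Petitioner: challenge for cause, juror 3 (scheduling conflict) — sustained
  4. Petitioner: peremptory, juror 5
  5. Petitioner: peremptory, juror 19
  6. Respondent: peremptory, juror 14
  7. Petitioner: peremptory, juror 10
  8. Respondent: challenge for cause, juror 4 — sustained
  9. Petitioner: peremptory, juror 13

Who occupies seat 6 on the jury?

Removed: #3, #4, #5, #10, #13, #14, #18, #19. (#2 stays — for-cause denied.)
Seating in order: seats 1–6 → #1, #2, #6, #7, #8, #9.
So seat 6 is #9.

9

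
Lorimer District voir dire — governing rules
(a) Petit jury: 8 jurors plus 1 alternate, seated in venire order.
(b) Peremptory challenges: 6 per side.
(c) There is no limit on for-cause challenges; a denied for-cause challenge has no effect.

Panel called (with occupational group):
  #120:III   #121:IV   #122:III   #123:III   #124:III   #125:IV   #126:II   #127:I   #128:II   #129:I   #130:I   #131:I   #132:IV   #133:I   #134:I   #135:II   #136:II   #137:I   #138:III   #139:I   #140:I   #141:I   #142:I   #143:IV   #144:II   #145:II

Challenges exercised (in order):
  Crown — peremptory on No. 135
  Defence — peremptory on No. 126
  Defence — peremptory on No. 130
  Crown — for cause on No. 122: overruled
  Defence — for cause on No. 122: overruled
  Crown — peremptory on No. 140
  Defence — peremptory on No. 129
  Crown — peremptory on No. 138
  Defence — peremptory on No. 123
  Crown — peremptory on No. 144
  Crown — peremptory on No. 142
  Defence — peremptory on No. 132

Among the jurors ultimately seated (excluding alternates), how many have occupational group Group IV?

2

Removed: #123, #126, #129, #130, #132, #135, #138, #140, #142, #144.
Seated jurors 1–8: #120, #121, #122, #124, #125, #127, #128, #131 (alternates #133 not counted).
Of those, in Group IV: #121, #125 → 2.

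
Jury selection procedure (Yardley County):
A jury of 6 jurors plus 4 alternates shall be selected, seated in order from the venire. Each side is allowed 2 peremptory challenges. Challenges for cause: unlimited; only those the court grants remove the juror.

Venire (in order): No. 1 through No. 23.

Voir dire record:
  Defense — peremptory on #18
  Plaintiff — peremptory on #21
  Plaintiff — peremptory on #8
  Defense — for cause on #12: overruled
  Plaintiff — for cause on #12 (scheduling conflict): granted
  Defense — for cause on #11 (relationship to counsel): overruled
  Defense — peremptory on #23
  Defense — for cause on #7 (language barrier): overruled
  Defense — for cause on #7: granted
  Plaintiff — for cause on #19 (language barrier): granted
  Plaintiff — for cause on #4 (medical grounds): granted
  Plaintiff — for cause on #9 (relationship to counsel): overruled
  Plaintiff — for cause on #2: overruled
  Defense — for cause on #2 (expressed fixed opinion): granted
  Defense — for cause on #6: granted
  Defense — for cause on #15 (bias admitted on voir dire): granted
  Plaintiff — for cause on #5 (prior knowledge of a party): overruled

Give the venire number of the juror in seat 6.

11

Removed: #2, #4, #6, #7, #8, #12, #15, #18, #19, #21, #23. (#5, #9, #11 stay — for-cause denied.)
Seating in order: seats 1–6 → #1, #3, #5, #9, #10, #11; alternates → #13, #14, #16, #17.
So seat 6 is #11.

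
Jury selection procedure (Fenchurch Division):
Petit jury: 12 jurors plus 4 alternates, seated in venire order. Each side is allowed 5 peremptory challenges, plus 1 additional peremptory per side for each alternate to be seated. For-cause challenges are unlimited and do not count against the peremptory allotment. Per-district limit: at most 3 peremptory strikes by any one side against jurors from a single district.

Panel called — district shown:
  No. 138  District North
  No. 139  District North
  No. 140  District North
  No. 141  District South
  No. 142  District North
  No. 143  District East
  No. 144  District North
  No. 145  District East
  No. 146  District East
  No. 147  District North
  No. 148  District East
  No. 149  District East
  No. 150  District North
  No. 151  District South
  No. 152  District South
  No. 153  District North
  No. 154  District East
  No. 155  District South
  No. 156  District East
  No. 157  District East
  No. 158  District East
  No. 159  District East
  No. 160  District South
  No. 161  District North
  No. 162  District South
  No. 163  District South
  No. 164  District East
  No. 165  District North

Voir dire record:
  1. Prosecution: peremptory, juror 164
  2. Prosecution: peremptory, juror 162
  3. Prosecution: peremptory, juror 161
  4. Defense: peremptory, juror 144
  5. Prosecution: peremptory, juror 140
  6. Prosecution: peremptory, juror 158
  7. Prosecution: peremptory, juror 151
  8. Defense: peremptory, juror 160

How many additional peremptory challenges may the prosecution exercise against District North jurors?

1

Prosecution peremptories so far: #164, #162, #161, #140, #158, #151 — 6 of 9 used, 3 left overall.
Against District North: #161, #140 — 2 used; per-district cap 3 leaves 1.
Binding limit: min(3, 1) = 1.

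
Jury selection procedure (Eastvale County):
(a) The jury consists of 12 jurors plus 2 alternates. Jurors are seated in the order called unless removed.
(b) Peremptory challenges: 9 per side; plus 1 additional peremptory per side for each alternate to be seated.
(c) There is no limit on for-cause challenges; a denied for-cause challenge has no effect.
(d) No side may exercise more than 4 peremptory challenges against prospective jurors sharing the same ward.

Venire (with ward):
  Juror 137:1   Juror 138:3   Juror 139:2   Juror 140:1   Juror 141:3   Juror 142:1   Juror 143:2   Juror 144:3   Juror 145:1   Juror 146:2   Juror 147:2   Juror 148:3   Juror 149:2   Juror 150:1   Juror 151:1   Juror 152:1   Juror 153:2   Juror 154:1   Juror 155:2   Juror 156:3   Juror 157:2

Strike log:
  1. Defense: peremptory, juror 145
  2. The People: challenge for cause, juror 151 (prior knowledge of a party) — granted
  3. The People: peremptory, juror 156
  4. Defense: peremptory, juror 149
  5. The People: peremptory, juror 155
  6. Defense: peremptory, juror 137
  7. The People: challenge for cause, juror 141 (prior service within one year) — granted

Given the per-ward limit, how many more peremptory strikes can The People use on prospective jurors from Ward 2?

The People peremptories so far: #156, #155 — 2 of 11 used, 9 left overall.
Against Ward 2: #155 — 1 used; per-ward cap 4 leaves 3.
Binding limit: min(9, 3) = 3.

3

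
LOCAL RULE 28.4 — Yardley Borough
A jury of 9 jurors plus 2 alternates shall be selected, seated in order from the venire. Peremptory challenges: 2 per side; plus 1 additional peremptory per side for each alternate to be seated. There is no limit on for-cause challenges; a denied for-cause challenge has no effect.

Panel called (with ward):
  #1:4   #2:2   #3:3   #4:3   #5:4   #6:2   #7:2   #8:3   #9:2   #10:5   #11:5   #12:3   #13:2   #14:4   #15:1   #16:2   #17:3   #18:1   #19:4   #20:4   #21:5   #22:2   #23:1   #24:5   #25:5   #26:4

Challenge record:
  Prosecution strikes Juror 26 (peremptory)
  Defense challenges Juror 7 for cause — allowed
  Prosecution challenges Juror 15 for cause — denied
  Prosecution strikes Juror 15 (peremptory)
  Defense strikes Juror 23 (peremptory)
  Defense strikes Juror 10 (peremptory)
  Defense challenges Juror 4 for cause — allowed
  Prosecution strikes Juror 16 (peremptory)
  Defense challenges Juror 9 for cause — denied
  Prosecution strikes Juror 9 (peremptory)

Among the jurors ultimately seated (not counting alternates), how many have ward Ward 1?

Removed: #4, #7, #9, #10, #15, #16, #23, #26.
Seated jurors 1–9: #1, #2, #3, #5, #6, #8, #11, #12, #13 (alternates #14, #17 not counted).
None of those are in Ward 1 → 0.

0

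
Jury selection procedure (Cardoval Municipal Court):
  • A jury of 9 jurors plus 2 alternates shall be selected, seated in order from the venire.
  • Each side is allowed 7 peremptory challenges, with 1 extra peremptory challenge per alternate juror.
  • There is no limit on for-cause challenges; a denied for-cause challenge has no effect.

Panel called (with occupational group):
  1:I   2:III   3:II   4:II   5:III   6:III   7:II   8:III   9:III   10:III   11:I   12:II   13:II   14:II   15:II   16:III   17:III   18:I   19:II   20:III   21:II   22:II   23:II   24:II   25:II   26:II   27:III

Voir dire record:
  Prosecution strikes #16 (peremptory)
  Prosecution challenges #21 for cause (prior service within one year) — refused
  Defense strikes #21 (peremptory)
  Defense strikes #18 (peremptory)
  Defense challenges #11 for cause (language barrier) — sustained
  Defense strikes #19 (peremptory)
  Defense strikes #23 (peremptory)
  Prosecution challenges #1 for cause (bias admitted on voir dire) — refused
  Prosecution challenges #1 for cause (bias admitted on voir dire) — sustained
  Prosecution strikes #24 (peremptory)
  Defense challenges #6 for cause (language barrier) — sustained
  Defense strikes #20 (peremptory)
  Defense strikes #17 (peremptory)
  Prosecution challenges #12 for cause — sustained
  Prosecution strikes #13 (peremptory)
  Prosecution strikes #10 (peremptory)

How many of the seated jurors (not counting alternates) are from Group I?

Removed: #1, #6, #10, #11, #12, #13, #16, #17, #18, #19, #20, #21, #23, #24.
Seated jurors 1–9: #2, #3, #4, #5, #7, #8, #9, #14, #15 (alternates #22, #25 not counted).
None of those are in Group I → 0.

0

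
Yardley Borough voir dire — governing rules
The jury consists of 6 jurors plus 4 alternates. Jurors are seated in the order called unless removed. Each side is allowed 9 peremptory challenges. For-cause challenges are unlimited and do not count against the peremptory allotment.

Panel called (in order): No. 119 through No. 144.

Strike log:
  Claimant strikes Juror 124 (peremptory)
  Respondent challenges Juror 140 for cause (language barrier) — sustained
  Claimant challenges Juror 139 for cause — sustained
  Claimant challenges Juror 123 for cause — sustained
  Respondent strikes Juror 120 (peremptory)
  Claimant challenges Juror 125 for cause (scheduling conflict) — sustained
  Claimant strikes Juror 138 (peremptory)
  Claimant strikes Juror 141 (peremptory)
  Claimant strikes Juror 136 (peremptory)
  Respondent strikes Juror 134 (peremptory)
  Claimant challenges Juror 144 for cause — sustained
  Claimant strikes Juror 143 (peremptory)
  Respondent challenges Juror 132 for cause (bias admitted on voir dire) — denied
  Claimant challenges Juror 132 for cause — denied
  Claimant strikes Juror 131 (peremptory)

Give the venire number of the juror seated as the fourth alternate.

133

Removed: #120, #123, #124, #125, #131, #134, #136, #138, #139, #140, #141, #143, #144. (#132 stays — for-cause denied.)
Seating in order: seats 1–6 → #119, #121, #122, #126, #127, #128; alternates → #129, #130, #132, #133.
So alternate 4 is #133.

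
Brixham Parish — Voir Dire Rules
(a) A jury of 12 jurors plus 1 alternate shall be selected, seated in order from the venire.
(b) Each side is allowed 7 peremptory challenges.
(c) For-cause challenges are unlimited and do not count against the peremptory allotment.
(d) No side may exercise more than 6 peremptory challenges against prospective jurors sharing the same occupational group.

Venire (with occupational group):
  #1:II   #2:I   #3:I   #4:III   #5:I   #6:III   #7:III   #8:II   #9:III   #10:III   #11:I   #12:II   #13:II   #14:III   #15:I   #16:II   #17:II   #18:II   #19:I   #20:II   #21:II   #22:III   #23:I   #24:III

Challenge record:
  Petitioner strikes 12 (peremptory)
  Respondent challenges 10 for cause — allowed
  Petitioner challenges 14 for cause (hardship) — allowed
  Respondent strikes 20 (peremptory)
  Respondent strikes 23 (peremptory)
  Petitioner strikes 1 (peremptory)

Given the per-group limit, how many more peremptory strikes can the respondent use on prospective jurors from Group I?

Respondent peremptories so far: #20, #23 — 2 of 7 used, 5 left overall.
Against Group I: #23 — 1 used; per-group cap 6 leaves 5.
Binding limit: min(5, 5) = 5.

5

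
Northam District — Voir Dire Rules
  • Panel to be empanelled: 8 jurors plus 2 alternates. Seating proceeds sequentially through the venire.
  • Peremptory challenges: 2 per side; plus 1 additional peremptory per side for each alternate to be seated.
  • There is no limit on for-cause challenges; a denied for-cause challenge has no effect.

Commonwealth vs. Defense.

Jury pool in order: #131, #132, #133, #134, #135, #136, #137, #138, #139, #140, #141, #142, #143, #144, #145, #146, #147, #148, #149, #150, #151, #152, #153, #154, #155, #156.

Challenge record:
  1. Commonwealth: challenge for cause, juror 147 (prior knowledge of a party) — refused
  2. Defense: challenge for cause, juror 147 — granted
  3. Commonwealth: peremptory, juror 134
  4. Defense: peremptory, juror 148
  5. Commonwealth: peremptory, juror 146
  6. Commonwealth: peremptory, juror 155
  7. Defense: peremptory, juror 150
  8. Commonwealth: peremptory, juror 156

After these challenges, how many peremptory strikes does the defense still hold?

Defense allotment: 2 base + 1 × 2 alternates = 4.
Defense peremptories used: #148, #150 — 2 (the for-cause on #147 doesn't count).
Remaining: 4 − 2 = 2.

2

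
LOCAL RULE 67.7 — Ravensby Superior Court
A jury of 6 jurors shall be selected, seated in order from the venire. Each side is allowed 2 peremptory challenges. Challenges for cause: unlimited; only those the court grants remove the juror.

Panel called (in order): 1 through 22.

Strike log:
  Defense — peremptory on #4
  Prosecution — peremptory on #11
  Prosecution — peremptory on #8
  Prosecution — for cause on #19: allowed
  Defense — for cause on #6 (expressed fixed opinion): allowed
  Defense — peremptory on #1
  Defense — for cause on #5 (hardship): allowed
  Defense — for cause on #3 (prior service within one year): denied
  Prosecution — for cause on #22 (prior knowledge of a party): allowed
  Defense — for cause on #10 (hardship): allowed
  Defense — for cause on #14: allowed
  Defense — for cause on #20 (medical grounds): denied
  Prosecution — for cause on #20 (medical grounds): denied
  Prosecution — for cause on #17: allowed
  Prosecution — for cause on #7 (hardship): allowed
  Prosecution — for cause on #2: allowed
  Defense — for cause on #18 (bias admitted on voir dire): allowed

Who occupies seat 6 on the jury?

Removed: #1, #2, #4, #5, #6, #7, #8, #10, #11, #14, #17, #18, #19, #22. (#3, #20 stay — for-cause denied.)
Seating in order: seats 1–6 → #3, #9, #12, #13, #15, #16.
So seat 6 is #16.

16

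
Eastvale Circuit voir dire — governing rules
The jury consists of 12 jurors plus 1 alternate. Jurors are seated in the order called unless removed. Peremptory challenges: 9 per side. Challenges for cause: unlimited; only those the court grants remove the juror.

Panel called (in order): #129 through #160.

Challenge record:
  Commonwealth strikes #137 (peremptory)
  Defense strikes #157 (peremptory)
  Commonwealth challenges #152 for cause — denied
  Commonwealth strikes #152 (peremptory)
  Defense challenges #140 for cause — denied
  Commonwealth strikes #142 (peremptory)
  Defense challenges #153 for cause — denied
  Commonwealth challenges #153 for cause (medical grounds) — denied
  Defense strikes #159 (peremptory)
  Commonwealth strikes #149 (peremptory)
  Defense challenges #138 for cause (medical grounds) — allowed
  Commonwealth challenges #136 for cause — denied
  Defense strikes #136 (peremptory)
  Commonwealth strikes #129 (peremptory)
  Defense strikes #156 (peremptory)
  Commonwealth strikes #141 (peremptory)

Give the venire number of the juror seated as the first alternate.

147

Removed: #129, #136, #137, #138, #141, #142, #149, #152, #156, #157, #159. (#140, #153 stay — for-cause denied.)
Seating in order: seats 1–12 → #130, #131, #132, #133, #134, #135, #139, #140, #143, #144, #145, #146; alternates → #147.
So alternate 1 is #147.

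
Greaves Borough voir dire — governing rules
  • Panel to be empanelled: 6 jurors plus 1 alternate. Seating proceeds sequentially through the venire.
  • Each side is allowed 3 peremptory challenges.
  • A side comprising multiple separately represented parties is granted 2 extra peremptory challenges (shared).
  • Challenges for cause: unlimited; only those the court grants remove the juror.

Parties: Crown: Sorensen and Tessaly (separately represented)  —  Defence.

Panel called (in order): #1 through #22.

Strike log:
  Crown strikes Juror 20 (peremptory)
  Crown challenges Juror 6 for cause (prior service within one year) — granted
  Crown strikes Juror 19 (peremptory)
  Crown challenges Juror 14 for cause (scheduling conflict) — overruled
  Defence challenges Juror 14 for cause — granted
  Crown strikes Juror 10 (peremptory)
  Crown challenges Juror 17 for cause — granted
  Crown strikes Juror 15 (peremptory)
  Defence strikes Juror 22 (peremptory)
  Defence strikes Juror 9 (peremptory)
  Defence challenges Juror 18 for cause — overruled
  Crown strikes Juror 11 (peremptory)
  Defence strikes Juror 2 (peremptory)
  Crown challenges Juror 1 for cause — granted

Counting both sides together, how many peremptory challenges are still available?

0

Crown allotment: 3 base + 2 multi-party = 5. Defence allotment: 3.
Crown peremptories used: #20, #19, #10, #15, #11 — 5 (for-cause on #6, #14, #17, #1 don't count).
Defence peremptories used: #22, #9, #2 — 3 (for-cause on #14, #18 don't count).
Remaining: (5 − 5) + (3 − 3) = 0.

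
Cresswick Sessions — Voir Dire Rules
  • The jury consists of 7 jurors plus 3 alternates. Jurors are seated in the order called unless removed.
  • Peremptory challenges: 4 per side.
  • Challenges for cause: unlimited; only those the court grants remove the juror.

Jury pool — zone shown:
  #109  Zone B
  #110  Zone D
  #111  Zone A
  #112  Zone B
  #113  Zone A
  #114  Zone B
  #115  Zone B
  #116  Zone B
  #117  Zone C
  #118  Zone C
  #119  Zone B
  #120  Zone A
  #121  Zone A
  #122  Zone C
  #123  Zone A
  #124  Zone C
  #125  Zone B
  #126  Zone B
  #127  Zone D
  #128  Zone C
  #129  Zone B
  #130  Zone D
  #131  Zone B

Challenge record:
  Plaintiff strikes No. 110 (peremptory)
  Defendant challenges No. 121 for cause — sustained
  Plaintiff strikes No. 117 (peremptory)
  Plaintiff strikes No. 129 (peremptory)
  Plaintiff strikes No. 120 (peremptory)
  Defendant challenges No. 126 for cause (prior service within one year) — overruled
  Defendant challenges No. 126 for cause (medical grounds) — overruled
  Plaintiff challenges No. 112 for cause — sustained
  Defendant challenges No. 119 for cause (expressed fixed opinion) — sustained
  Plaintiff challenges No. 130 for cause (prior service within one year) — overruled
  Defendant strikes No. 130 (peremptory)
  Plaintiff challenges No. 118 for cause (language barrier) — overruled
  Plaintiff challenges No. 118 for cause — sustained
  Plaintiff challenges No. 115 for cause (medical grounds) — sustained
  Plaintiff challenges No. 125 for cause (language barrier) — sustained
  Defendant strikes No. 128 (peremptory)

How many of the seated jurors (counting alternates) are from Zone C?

Removed: #110, #112, #115, #117, #118, #119, #120, #121, #125, #128, #129, #130.
Seated (10 incl. alternates): #109, #111, #113, #114, #116, #122, #123, #124, #126, #127.
Of those, in Zone C: #122, #124 → 2.

2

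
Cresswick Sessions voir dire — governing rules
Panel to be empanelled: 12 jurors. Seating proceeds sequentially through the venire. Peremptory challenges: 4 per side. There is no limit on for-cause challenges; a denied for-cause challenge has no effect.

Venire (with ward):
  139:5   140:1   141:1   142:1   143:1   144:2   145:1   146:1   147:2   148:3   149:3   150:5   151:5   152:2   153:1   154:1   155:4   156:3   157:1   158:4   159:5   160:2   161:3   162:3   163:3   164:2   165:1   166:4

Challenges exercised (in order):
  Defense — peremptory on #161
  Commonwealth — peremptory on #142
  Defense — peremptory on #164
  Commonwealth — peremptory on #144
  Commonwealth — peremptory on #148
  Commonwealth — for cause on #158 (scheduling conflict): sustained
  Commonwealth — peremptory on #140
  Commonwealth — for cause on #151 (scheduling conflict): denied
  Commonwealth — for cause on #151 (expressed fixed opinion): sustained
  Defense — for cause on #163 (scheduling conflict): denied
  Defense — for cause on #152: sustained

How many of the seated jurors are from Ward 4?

1

Removed: #140, #142, #144, #148, #151, #152, #158, #161, #164.
Seated jurors 1–12: #139, #141, #143, #145, #146, #147, #149, #150, #153, #154, #155, #156.
Of those, in Ward 4: #155 → 1.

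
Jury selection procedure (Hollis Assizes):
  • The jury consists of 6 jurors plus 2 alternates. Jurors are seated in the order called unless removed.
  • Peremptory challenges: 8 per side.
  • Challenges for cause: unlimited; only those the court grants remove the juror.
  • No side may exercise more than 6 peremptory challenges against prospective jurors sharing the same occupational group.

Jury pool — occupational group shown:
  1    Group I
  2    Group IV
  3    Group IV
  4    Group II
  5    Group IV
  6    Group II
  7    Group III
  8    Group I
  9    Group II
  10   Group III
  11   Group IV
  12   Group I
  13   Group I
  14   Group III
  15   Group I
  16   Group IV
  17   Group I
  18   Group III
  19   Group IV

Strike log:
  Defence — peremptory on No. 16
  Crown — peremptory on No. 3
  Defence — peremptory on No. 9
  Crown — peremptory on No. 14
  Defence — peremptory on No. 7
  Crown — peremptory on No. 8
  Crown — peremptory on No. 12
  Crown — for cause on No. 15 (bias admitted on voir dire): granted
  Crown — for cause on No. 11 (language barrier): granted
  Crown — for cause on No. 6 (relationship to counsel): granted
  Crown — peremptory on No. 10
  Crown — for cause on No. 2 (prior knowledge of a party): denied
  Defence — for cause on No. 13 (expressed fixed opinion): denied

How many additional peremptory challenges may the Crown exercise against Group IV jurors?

3

Crown peremptories so far: #3, #14, #8, #12, #10 — 5 of 8 used, 3 left overall.
Against Group IV: #3 — 1 used; per-group cap 6 leaves 5.
Binding limit: min(3, 5) = 3.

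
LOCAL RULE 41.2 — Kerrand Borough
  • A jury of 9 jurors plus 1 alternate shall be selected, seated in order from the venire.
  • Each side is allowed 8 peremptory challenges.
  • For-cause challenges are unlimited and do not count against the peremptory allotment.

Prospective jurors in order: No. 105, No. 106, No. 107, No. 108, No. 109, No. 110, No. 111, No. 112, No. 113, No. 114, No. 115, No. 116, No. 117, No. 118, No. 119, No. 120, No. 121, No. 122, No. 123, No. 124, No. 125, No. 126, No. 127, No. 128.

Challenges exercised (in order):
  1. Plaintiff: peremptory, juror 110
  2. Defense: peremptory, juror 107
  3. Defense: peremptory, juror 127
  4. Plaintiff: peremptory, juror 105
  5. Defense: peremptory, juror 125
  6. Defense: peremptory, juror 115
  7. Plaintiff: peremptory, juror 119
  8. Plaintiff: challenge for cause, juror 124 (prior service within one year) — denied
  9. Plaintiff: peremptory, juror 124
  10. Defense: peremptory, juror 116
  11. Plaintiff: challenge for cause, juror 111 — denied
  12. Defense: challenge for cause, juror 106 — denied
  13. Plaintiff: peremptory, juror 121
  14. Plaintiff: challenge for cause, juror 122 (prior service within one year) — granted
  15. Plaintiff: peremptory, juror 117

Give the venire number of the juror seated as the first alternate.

Removed: #105, #107, #110, #115, #116, #117, #119, #121, #122, #124, #125, #127. (#106, #111 stay — for-cause denied.)
Seating in order: seats 1–9 → #106, #108, #109, #111, #112, #113, #114, #118, #120; alternates → #123.
So alternate 1 is #123.

123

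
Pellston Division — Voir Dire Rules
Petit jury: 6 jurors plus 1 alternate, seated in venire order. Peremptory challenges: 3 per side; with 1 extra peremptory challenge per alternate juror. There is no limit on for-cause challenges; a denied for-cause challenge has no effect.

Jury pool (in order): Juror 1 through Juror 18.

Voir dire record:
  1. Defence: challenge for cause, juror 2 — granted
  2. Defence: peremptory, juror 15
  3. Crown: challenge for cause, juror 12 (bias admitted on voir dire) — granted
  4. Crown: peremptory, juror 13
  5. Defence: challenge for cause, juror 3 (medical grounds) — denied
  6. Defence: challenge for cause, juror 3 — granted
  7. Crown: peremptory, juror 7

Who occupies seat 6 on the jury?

Removed: #2, #3, #7, #12, #13, #15.
Filling seats in venire order through position 6: #1, #4, #5, #6, #8, #9.
So seat 6 is #9.

9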